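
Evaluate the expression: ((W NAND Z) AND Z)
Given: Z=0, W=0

Substituting: ((0 NAND 0) AND 0)
= 0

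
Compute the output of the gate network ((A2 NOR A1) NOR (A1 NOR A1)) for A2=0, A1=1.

Substituting: ((0 NOR 1) NOR (1 NOR 1))
= 1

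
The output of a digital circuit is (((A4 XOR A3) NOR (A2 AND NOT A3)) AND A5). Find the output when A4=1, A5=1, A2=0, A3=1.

Substituting: (((1 XOR 1) NOR (0 AND NOT 1)) AND 1)
= 1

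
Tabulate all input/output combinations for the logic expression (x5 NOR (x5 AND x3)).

x5 | x3 | Output
----------------
0 | 0 | 1
0 | 1 | 1
1 | 0 | 0
1 | 1 | 0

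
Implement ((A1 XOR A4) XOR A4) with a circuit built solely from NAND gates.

((((A1 NAND (A1 NAND A4)) NAND (A4 NAND (A1 NAND A4))) NAND (((A1 NAND (A1 NAND A4)) NAND (A4 NAND (A1 NAND A4))) NAND A4)) NAND (A4 NAND (((A1 NAND (A1 NAND A4)) NAND (A4 NAND (A1 NAND A4))) NAND A4)))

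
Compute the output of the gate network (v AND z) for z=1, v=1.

Substituting: (1 AND 1)
= 1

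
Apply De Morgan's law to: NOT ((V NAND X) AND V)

NOT (V NAND X) OR NOT V
De Morgan's: NOT(AND of terms) = OR of negations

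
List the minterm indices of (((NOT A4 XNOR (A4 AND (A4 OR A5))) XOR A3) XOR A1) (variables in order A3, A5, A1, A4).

Σm(2, 3, 6, 7, 8, 9, 12, 13) = (NOT A3 AND NOT A5 AND A1 AND NOT A4) OR (NOT A3 AND NOT A5 AND A1 AND A4) OR (NOT A3 AND A5 AND A1 AND NOT A4) OR (NOT A3 AND A5 AND A1 AND A4) OR (A3 AND NOT A5 AND NOT A1 AND NOT A4) OR (A3 AND NOT A5 AND NOT A1 AND A4) OR (A3 AND A5 AND NOT A1 AND NOT A4) OR (A3 AND A5 AND NOT A1 AND A4)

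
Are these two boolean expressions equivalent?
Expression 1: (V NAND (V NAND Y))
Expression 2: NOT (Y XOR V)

No. Counterexample: with Y=1, V=0, Expression 1 = 1 but Expression 2 = 0.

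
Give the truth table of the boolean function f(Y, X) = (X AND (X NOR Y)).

Y | X | Output
--------------
0 | 0 | 0
0 | 1 | 0
1 | 0 | 0
1 | 1 | 0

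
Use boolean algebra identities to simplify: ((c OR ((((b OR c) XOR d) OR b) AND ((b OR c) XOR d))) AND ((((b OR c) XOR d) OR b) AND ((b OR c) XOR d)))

By absorption (E AND (E OR v) = E) then absorption (E AND (E OR v) = E):
= ((b OR c) XOR d)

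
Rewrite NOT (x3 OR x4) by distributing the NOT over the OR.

NOT x3 AND NOT x4
De Morgan's: NOT(OR of terms) = AND of negations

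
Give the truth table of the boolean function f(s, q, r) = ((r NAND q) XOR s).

s | q | r | Output
------------------
0 | 0 | 0 | 1
0 | 0 | 1 | 1
0 | 1 | 0 | 1
0 | 1 | 1 | 0
1 | 0 | 0 | 0
1 | 0 | 1 | 0
1 | 1 | 0 | 0
1 | 1 | 1 | 1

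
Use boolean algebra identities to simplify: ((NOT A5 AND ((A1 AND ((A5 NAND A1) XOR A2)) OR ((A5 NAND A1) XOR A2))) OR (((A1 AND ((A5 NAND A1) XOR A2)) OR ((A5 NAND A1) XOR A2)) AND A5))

By distribution ((E AND v) OR (E AND NOT v) = E) then absorption (E OR (E AND v) = E):
= ((A5 NAND A1) XOR A2)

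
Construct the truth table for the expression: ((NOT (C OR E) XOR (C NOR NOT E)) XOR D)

D | C | E | Output
------------------
0 | 0 | 0 | 1
0 | 0 | 1 | 1
0 | 1 | 0 | 0
0 | 1 | 1 | 0
1 | 0 | 0 | 0
1 | 0 | 1 | 0
1 | 1 | 0 | 1
1 | 1 | 1 | 1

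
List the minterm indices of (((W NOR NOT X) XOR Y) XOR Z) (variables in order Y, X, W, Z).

Σm(1, 3, 4, 7, 8, 10, 13, 14) = (NOT Y AND NOT X AND NOT W AND Z) OR (NOT Y AND NOT X AND W AND Z) OR (NOT Y AND X AND NOT W AND NOT Z) OR (NOT Y AND X AND W AND Z) OR (Y AND NOT X AND NOT W AND NOT Z) OR (Y AND NOT X AND W AND NOT Z) OR (Y AND X AND NOT W AND Z) OR (Y AND X AND W AND NOT Z)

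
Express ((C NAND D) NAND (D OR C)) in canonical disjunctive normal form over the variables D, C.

(NOT D AND NOT C) OR (D AND C)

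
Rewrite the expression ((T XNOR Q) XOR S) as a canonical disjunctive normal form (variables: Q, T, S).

(NOT Q AND NOT T AND NOT S) OR (NOT Q AND T AND S) OR (Q AND NOT T AND S) OR (Q AND T AND NOT S)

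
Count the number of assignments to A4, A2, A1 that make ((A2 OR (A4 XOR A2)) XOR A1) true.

Satisfying assignments: (0,0,1), (0,1,0), (1,0,0), (1,1,0)
Count: 4 out of 8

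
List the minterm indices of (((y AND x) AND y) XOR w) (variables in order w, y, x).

Σm(3, 4, 5, 6) = (NOT w AND y AND x) OR (w AND NOT y AND NOT x) OR (w AND NOT y AND x) OR (w AND y AND NOT x)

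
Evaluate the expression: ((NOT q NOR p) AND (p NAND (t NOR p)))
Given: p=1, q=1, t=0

Substituting: ((NOT 1 NOR 1) AND (1 NAND (0 NOR 1)))
= 0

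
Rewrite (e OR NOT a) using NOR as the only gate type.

((e NOR (a NOR a)) NOR (e NOR (a NOR a)))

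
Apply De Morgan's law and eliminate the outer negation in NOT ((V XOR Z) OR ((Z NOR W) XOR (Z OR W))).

NOT (V XOR Z) AND NOT ((Z NOR W) XOR (Z OR W))
De Morgan's: NOT(OR of terms) = AND of negations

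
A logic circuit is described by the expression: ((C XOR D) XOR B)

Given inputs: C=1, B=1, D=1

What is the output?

Substituting: ((1 XOR 1) XOR 1)
= 1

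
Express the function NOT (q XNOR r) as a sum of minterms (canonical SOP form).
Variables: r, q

Σm(1, 2) = (NOT r AND q) OR (r AND NOT q)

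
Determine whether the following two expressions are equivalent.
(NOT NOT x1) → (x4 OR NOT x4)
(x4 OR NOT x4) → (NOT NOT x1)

No, Converse is not equivalent to original (counterexample: x4=0, x1=0)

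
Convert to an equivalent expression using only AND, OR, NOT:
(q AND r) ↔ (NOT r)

((q AND r) AND (NOT r)) OR (NOT (q AND r) AND r)
(Biconditional = both true or both false)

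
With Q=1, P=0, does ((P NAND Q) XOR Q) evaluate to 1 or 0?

Substituting: ((0 NAND 1) XOR 1)
= 0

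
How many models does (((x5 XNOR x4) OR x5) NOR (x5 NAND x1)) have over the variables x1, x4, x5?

No assignment satisfies the expression.
Count: 0 out of 8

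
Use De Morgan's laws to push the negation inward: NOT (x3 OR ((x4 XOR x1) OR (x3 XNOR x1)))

NOT x3 AND NOT ((x4 XOR x1) OR (x3 XNOR x1))
De Morgan's: NOT(OR of terms) = AND of negations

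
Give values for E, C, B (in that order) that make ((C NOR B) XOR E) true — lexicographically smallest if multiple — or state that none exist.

E=0, C=0, B=0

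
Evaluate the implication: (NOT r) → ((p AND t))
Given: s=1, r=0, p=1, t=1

Antecedent (NOT r) = 1; consequent ((p AND t)) = 1.
1 → 1 = 1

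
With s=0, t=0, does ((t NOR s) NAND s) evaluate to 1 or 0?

Substituting: ((0 NOR 0) NAND 0)
= 1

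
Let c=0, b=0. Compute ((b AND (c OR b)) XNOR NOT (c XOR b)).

Substituting: ((0 AND (0 OR 0)) XNOR NOT (0 XOR 0))
= 0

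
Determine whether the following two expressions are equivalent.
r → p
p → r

No, Converse is not equivalent to original (counterexample: r=0, p=1)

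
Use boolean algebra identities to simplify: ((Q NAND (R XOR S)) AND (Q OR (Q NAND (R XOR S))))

By absorption (E AND (E OR v) = E):
= (Q NAND (R XOR S))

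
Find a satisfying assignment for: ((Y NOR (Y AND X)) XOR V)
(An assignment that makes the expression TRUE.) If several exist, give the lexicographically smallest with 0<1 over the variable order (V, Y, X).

V=0, Y=0, X=0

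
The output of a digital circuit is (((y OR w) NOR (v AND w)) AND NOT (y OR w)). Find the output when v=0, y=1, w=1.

Substituting: (((1 OR 1) NOR (0 AND 1)) AND NOT (1 OR 1))
= 0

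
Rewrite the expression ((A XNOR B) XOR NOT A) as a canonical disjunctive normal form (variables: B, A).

(B AND NOT A) OR (B AND A)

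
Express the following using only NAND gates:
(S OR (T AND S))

((S NAND S) NAND (((T NAND S) NAND (T NAND S)) NAND ((T NAND S) NAND (T NAND S))))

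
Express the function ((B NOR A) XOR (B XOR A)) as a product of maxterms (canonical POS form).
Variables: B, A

ΠM(3) = (NOT B OR NOT A)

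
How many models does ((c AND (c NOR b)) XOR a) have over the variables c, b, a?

Satisfying assignments: (0,0,1), (0,1,1), (1,0,1), (1,1,1)
Count: 4 out of 8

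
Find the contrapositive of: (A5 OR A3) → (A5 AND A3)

Contrapositive: NOT (A5 AND A3) → NOT (A5 OR A3)
Note: A statement and its contrapositive are logically equivalent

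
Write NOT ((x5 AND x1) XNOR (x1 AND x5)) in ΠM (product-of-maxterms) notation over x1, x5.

ΠM(0, 1, 2, 3) = (x1 OR x5) AND (x1 OR NOT x5) AND (NOT x1 OR x5) AND (NOT x1 OR NOT x5)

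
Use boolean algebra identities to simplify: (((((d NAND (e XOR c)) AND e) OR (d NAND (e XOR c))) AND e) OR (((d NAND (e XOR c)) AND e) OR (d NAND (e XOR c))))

By absorption (E OR (E AND v) = E) then absorption (E OR (E AND v) = E):
= (d NAND (e XOR c))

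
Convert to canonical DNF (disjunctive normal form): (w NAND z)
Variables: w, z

(NOT w AND NOT z) OR (NOT w AND z) OR (w AND NOT z)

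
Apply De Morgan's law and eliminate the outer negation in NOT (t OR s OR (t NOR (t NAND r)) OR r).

NOT t AND NOT s AND NOT (t NOR (t NAND r)) AND NOT r
De Morgan's: NOT(OR of terms) = AND of negations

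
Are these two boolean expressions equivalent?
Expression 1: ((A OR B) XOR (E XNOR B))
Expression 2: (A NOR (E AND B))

No. Counterexample: with B=0, E=1, A=0, Expression 1 = 0 but Expression 2 = 1.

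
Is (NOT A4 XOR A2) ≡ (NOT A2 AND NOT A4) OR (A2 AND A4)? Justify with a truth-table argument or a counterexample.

Yes, they are equivalent — the two output columns agree on all 4 assignments:
A2 | A4 | Expression 1 | Expression 2
-------------------------------------
0 | 0 | 1 | 1
0 | 1 | 0 | 0
1 | 0 | 0 | 0
1 | 1 | 1 | 1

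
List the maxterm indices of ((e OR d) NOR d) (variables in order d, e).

ΠM(1, 2, 3) = (d OR NOT e) AND (NOT d OR e) AND (NOT d OR NOT e)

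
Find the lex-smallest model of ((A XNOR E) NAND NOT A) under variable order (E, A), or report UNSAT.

E=0, A=1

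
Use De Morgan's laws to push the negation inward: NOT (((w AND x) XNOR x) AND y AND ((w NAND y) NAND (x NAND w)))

NOT ((w AND x) XNOR x) OR NOT y OR NOT ((w NAND y) NAND (x NAND w))
De Morgan's: NOT(AND of terms) = OR of negations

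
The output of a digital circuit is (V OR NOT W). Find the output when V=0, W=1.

Substituting: (0 OR NOT 1)
= 0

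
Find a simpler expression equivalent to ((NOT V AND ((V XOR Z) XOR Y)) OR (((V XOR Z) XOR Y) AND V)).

By distribution ((E AND v) OR (E AND NOT v) = E):
= ((V XOR Z) XOR Y)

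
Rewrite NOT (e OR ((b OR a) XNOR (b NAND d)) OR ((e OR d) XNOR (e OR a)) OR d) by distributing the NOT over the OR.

NOT e AND NOT ((b OR a) XNOR (b NAND d)) AND NOT ((e OR d) XNOR (e OR a)) AND NOT d
De Morgan's: NOT(OR of terms) = AND of negations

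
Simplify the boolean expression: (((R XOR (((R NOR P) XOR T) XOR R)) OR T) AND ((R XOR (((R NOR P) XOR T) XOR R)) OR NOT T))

By distribution ((E OR v) AND (E OR NOT v) = E) then XOR self-cancellation ((E XOR v) XOR v = E):
= ((R NOR P) XOR T)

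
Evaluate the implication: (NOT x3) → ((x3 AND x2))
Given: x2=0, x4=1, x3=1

Antecedent (NOT x3) = 0; consequent ((x3 AND x2)) = 0.
0 → 0 = 1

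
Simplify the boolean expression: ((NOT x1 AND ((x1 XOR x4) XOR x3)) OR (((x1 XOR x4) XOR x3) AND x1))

By distribution ((E AND v) OR (E AND NOT v) = E):
= ((x1 XOR x4) XOR x3)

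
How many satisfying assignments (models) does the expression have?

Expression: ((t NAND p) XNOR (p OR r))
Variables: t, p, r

Satisfying assignments: (0,0,1), (0,1,0), (0,1,1), (1,0,1)
Count: 4 out of 8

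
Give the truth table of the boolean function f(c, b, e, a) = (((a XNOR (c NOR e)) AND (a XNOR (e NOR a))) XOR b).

c | b | e | a | Output
----------------------
0 | 0 | 0 | 0 | 0
0 | 0 | 0 | 1 | 0
0 | 0 | 1 | 0 | 1
0 | 0 | 1 | 1 | 0
0 | 1 | 0 | 0 | 1
0 | 1 | 0 | 1 | 1
0 | 1 | 1 | 0 | 0
0 | 1 | 1 | 1 | 1
1 | 0 | 0 | 0 | 0
1 | 0 | 0 | 1 | 0
1 | 0 | 1 | 0 | 1
1 | 0 | 1 | 1 | 0
1 | 1 | 0 | 0 | 1
1 | 1 | 0 | 1 | 1
1 | 1 | 1 | 0 | 0
1 | 1 | 1 | 1 | 1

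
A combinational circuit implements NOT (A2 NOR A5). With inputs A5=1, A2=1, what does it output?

Substituting: NOT (1 NOR 1)
= 1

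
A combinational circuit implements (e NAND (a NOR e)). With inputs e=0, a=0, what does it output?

Substituting: (0 NAND (0 NOR 0))
= 1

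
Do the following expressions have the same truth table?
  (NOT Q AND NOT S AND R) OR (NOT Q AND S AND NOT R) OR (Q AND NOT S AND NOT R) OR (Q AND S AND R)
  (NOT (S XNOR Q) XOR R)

Yes, they are equivalent — the two output columns agree on all 8 assignments:
Q | S | R | Expression 1 | Expression 2
---------------------------------------
0 | 0 | 0 | 0 | 0
0 | 0 | 1 | 1 | 1
0 | 1 | 0 | 1 | 1
0 | 1 | 1 | 0 | 0
1 | 0 | 0 | 1 | 1
1 | 0 | 1 | 0 | 0
1 | 1 | 0 | 0 | 0
1 | 1 | 1 | 1 | 1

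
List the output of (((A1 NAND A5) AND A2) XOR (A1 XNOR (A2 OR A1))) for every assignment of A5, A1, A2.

A5 | A1 | A2 | Output
---------------------
0 | 0 | 0 | 1
0 | 0 | 1 | 1
0 | 1 | 0 | 1
0 | 1 | 1 | 0
1 | 0 | 0 | 1
1 | 0 | 1 | 1
1 | 1 | 0 | 1
1 | 1 | 1 | 1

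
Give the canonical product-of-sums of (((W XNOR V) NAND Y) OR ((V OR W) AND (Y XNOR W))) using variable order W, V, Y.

ΠM(1) = (W OR V OR NOT Y)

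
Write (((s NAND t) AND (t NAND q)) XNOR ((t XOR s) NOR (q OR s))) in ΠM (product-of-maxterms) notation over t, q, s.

ΠM(1, 2, 3, 4) = (t OR q OR NOT s) AND (t OR NOT q OR s) AND (t OR NOT q OR NOT s) AND (NOT t OR q OR s)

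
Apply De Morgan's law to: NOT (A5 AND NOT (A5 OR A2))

NOT A5 OR (A5 OR A2)
De Morgan's: NOT(AND of terms) = OR of negations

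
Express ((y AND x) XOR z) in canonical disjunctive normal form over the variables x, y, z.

(NOT x AND NOT y AND z) OR (NOT x AND y AND z) OR (x AND NOT y AND z) OR (x AND y AND NOT z)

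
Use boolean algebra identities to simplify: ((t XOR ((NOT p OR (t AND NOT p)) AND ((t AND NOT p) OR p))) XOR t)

By XOR self-cancellation ((E XOR v) XOR v = E) then distribution ((E OR v) AND (E OR NOT v) = E):
= (t AND NOT p)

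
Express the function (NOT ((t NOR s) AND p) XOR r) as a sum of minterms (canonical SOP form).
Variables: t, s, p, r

Σm(0, 3, 4, 6, 8, 10, 12, 14) = (NOT t AND NOT s AND NOT p AND NOT r) OR (NOT t AND NOT s AND p AND r) OR (NOT t AND s AND NOT p AND NOT r) OR (NOT t AND s AND p AND NOT r) OR (t AND NOT s AND NOT p AND NOT r) OR (t AND NOT s AND p AND NOT r) OR (t AND s AND NOT p AND NOT r) OR (t AND s AND p AND NOT r)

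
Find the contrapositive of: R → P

Contrapositive: NOT P → NOT R
Note: A statement and its contrapositive are logically equivalent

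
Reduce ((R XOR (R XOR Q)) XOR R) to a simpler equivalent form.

By XOR self-cancellation ((E XOR v) XOR v = E):
= (R XOR Q)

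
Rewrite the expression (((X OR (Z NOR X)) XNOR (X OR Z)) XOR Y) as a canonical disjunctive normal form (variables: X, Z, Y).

(NOT X AND NOT Z AND Y) OR (NOT X AND Z AND Y) OR (X AND NOT Z AND NOT Y) OR (X AND Z AND NOT Y)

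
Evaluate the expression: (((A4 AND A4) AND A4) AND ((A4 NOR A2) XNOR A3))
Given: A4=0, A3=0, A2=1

Substituting: (((0 AND 0) AND 0) AND ((0 NOR 1) XNOR 0))
= 0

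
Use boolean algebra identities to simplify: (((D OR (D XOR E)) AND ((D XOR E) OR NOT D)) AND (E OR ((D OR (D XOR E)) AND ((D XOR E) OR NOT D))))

By absorption (E AND (E OR v) = E) then distribution ((E OR v) AND (E OR NOT v) = E):
= (D XOR E)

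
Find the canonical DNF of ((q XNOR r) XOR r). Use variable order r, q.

(NOT r AND NOT q) OR (r AND NOT q)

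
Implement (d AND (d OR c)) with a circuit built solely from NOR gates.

((d NOR d) NOR (((d NOR c) NOR (d NOR c)) NOR ((d NOR c) NOR (d NOR c))))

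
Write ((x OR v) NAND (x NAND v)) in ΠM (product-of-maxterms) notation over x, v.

ΠM(1, 2) = (x OR NOT v) AND (NOT x OR v)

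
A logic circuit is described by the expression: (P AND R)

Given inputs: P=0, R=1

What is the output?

Substituting: (0 AND 1)
= 0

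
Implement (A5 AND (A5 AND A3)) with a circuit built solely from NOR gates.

((A5 NOR A5) NOR (((A5 NOR A5) NOR (A3 NOR A3)) NOR ((A5 NOR A5) NOR (A3 NOR A3))))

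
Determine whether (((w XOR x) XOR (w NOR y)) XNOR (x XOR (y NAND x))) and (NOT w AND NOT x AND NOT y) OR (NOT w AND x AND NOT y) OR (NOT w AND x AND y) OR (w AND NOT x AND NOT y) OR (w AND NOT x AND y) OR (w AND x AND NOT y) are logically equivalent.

Yes, they are equivalent — the two output columns agree on all 8 assignments:
w | x | y | Expression 1 | Expression 2
---------------------------------------
0 | 0 | 0 | 1 | 1
0 | 0 | 1 | 0 | 0
0 | 1 | 0 | 1 | 1
0 | 1 | 1 | 1 | 1
1 | 0 | 0 | 1 | 1
1 | 0 | 1 | 1 | 1
1 | 1 | 0 | 1 | 1
1 | 1 | 1 | 0 | 0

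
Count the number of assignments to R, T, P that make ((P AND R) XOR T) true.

Satisfying assignments: (0,1,0), (0,1,1), (1,0,1), (1,1,0)
Count: 4 out of 8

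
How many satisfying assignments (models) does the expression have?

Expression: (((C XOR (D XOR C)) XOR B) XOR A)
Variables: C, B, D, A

Satisfying assignments: (0,0,0,1), (0,0,1,0), (0,1,0,0), (0,1,1,1), (1,0,0,1), (1,0,1,0), (1,1,0,0), (1,1,1,1)
Count: 8 out of 16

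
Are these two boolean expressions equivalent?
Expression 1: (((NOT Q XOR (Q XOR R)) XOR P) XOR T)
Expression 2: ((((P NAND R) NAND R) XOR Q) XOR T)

No. Counterexample: with P=0, R=0, Q=1, T=0, Expression 1 = 1 but Expression 2 = 0.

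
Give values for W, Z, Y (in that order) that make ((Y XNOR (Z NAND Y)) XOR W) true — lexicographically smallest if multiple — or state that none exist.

W=0, Z=0, Y=1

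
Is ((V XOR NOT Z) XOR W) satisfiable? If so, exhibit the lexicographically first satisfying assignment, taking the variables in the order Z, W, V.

Z=0, W=0, V=0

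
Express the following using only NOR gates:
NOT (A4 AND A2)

(((A4 NOR A4) NOR (A2 NOR A2)) NOR ((A4 NOR A4) NOR (A2 NOR A2)))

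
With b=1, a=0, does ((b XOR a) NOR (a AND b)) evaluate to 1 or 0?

Substituting: ((1 XOR 0) NOR (0 AND 1))
= 0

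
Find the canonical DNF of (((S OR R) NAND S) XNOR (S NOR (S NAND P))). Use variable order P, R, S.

(NOT P AND NOT R AND S) OR (NOT P AND R AND S) OR (P AND NOT R AND S) OR (P AND R AND S)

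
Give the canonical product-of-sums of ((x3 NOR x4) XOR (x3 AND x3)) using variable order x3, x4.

ΠM(1) = (x3 OR NOT x4)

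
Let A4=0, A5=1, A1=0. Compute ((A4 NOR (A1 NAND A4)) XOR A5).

Substituting: ((0 NOR (0 NAND 0)) XOR 1)
= 1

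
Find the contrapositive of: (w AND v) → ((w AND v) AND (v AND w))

Contrapositive: NOT ((w AND v) AND (v AND w)) → NOT (w AND v)
Note: A statement and its contrapositive are logically equivalent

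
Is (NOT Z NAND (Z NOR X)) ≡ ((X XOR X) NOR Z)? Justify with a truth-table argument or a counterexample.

No. Counterexample: with X=0, Z=0, Expression 1 = 0 but Expression 2 = 1.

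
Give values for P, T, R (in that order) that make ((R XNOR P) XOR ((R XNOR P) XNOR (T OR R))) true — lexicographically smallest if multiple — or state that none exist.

P=0, T=0, R=0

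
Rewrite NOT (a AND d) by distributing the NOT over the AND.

NOT a OR NOT d
De Morgan's: NOT(AND of terms) = OR of negations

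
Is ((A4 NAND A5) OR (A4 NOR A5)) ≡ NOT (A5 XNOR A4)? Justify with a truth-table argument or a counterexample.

No. Counterexample: with A5=0, A4=0, Expression 1 = 1 but Expression 2 = 0.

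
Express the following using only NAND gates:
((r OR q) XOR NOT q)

((((r NAND r) NAND (q NAND q)) NAND (((r NAND r) NAND (q NAND q)) NAND (q NAND q))) NAND ((q NAND q) NAND (((r NAND r) NAND (q NAND q)) NAND (q NAND q))))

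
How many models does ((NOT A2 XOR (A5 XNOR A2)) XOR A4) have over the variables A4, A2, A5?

Satisfying assignments: (0,0,1), (0,1,1), (1,0,0), (1,1,0)
Count: 4 out of 8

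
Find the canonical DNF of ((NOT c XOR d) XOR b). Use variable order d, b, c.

(NOT d AND NOT b AND NOT c) OR (NOT d AND b AND c) OR (d AND NOT b AND c) OR (d AND b AND NOT c)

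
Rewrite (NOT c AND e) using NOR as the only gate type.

(((c NOR c) NOR (c NOR c)) NOR (e NOR e))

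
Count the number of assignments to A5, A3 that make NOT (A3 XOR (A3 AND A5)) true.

Satisfying assignments: (0,0), (1,0), (1,1)
Count: 3 out of 4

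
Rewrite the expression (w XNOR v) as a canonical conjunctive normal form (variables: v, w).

(v OR NOT w) AND (NOT v OR w)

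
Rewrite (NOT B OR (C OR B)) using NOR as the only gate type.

(((B NOR B) NOR ((C NOR B) NOR (C NOR B))) NOR ((B NOR B) NOR ((C NOR B) NOR (C NOR B))))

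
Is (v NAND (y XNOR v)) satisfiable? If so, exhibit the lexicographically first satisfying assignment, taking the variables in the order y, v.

y=0, v=0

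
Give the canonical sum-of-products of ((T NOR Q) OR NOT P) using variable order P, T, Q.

Σm(0, 1, 2, 3, 4) = (NOT P AND NOT T AND NOT Q) OR (NOT P AND NOT T AND Q) OR (NOT P AND T AND NOT Q) OR (NOT P AND T AND Q) OR (P AND NOT T AND NOT Q)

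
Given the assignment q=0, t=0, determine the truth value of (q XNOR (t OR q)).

Substituting: (0 XNOR (0 OR 0))
= 1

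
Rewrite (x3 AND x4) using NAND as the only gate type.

((x3 NAND x4) NAND (x3 NAND x4))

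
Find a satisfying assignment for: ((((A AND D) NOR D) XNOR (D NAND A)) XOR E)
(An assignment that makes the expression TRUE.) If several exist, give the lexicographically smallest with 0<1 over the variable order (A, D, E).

A=0, D=0, E=0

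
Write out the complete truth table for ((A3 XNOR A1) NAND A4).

A1 | A3 | A4 | Output
---------------------
0 | 0 | 0 | 1
0 | 0 | 1 | 0
0 | 1 | 0 | 1
0 | 1 | 1 | 1
1 | 0 | 0 | 1
1 | 0 | 1 | 1
1 | 1 | 0 | 1
1 | 1 | 1 | 0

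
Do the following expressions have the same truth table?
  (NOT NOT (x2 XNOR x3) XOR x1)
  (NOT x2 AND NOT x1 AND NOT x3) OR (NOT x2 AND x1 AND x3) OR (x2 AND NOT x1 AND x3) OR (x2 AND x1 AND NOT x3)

Yes, they are equivalent — the two output columns agree on all 8 assignments:
x2 | x1 | x3 | Expression 1 | Expression 2
------------------------------------------
0 | 0 | 0 | 1 | 1
0 | 0 | 1 | 0 | 0
0 | 1 | 0 | 0 | 0
0 | 1 | 1 | 1 | 1
1 | 0 | 0 | 0 | 0
1 | 0 | 1 | 1 | 1
1 | 1 | 0 | 1 | 1
1 | 1 | 1 | 0 | 0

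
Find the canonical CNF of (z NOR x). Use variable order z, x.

(z OR NOT x) AND (NOT z OR x) AND (NOT z OR NOT x)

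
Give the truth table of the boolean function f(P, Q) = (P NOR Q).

P | Q | Output
--------------
0 | 0 | 1
0 | 1 | 0
1 | 0 | 0
1 | 1 | 0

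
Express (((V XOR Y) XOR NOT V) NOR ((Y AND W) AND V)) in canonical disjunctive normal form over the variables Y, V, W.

(Y AND NOT V AND NOT W) OR (Y AND NOT V AND W) OR (Y AND V AND NOT W)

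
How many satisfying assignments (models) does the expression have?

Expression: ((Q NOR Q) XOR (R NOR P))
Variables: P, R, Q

Satisfying assignments: (0,0,1), (0,1,0), (1,0,0), (1,1,0)
Count: 4 out of 8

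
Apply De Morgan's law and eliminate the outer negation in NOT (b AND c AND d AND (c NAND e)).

NOT b OR NOT c OR NOT d OR NOT (c NAND e)
De Morgan's: NOT(AND of terms) = OR of negations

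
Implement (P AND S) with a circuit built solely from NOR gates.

((P NOR P) NOR (S NOR S))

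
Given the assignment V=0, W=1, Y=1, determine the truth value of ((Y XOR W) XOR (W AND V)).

Substituting: ((1 XOR 1) XOR (1 AND 0))
= 0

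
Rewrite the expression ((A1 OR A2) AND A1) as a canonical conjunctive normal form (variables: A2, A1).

(A2 OR A1) AND (NOT A2 OR A1)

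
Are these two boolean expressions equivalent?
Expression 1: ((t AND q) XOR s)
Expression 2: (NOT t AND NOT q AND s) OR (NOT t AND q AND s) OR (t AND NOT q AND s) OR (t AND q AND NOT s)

Yes, they are equivalent — the two output columns agree on all 8 assignments:
t | q | s | Expression 1 | Expression 2
---------------------------------------
0 | 0 | 0 | 0 | 0
0 | 0 | 1 | 1 | 1
0 | 1 | 0 | 0 | 0
0 | 1 | 1 | 1 | 1
1 | 0 | 0 | 0 | 0
1 | 0 | 1 | 1 | 1
1 | 1 | 0 | 1 | 1
1 | 1 | 1 | 0 | 0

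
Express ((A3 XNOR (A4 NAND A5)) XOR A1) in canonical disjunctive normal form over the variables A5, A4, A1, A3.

(NOT A5 AND NOT A4 AND NOT A1 AND A3) OR (NOT A5 AND NOT A4 AND A1 AND NOT A3) OR (NOT A5 AND A4 AND NOT A1 AND A3) OR (NOT A5 AND A4 AND A1 AND NOT A3) OR (A5 AND NOT A4 AND NOT A1 AND A3) OR (A5 AND NOT A4 AND A1 AND NOT A3) OR (A5 AND A4 AND NOT A1 AND NOT A3) OR (A5 AND A4 AND A1 AND A3)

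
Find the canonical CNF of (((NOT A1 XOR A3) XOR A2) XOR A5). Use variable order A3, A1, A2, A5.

(A3 OR A1 OR A2 OR NOT A5) AND (A3 OR A1 OR NOT A2 OR A5) AND (A3 OR NOT A1 OR A2 OR A5) AND (A3 OR NOT A1 OR NOT A2 OR NOT A5) AND (NOT A3 OR A1 OR A2 OR A5) AND (NOT A3 OR A1 OR NOT A2 OR NOT A5) AND (NOT A3 OR NOT A1 OR A2 OR NOT A5) AND (NOT A3 OR NOT A1 OR NOT A2 OR A5)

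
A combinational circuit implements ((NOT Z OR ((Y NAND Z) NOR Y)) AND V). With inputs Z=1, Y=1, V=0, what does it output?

Substituting: ((NOT 1 OR ((1 NAND 1) NOR 1)) AND 0)
= 0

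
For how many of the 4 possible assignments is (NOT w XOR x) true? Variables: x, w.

Satisfying assignments: (0,0), (1,1)
Count: 2 out of 4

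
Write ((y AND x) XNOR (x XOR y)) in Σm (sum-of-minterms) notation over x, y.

Σm(0) = (NOT x AND NOT y)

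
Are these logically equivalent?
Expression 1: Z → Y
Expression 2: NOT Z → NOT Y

No, Inverse is not equivalent to original (counterexample: Y=0, Z=1)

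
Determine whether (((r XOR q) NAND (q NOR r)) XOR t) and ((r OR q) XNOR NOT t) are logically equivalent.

No. Counterexample: with r=0, t=0, q=0, Expression 1 = 1 but Expression 2 = 0.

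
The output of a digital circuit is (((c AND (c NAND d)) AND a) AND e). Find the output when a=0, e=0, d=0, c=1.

Substituting: (((1 AND (1 NAND 0)) AND 0) AND 0)
= 0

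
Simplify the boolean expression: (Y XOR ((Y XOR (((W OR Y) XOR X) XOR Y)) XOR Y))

By XOR self-cancellation ((E XOR v) XOR v = E) then XOR self-cancellation ((E XOR v) XOR v = E):
= ((W OR Y) XOR X)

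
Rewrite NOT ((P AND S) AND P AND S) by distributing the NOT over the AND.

NOT (P AND S) OR NOT P OR NOT S
De Morgan's: NOT(AND of terms) = OR of negations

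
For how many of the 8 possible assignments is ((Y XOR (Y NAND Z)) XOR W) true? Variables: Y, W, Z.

Satisfying assignments: (0,0,0), (0,0,1), (1,0,1), (1,1,0)
Count: 4 out of 8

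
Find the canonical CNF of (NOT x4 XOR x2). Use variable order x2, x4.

(x2 OR NOT x4) AND (NOT x2 OR x4)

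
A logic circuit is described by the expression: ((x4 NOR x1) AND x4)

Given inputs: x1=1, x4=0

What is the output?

Substituting: ((0 NOR 1) AND 0)
= 0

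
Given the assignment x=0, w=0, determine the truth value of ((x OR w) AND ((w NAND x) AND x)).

Substituting: ((0 OR 0) AND ((0 NAND 0) AND 0))
= 0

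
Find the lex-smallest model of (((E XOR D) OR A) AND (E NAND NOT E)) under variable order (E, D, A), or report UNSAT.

E=0, D=0, A=1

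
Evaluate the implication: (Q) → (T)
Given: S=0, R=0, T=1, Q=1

Antecedent (Q) = 1; consequent (T) = 1.
1 → 1 = 1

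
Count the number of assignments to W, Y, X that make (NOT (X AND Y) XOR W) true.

Satisfying assignments: (0,0,0), (0,0,1), (0,1,0), (1,1,1)
Count: 4 out of 8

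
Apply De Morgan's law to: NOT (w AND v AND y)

NOT w OR NOT v OR NOT y
De Morgan's: NOT(AND of terms) = OR of negations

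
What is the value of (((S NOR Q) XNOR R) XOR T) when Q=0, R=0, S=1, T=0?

Substituting: (((1 NOR 0) XNOR 0) XOR 0)
= 1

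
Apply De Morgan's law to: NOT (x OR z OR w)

NOT x AND NOT z AND NOT w
De Morgan's: NOT(OR of terms) = AND of negations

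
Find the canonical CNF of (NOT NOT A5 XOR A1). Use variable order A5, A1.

(A5 OR A1) AND (NOT A5 OR NOT A1)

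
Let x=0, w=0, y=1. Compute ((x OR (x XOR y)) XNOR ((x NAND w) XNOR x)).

Substituting: ((0 OR (0 XOR 1)) XNOR ((0 NAND 0) XNOR 0))
= 0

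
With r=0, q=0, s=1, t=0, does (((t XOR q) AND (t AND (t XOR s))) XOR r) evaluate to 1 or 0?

Substituting: (((0 XOR 0) AND (0 AND (0 XOR 1))) XOR 0)
= 0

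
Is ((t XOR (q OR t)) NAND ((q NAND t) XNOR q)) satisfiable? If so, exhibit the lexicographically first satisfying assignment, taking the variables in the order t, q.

t=0, q=0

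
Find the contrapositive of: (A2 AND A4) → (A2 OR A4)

Contrapositive: NOT (A2 OR A4) → NOT (A2 AND A4)
Note: A statement and its contrapositive are logically equivalent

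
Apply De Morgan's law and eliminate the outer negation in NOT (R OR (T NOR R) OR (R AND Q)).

NOT R AND NOT (T NOR R) AND NOT (R AND Q)
De Morgan's: NOT(OR of terms) = AND of negations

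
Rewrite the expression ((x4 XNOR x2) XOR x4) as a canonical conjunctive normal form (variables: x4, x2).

(x4 OR NOT x2) AND (NOT x4 OR NOT x2)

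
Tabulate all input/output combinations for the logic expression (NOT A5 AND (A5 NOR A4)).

A5 | A4 | Output
----------------
0 | 0 | 1
0 | 1 | 0
1 | 0 | 0
1 | 1 | 0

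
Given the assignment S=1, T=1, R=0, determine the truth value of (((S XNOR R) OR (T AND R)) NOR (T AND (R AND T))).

Substituting: (((1 XNOR 0) OR (1 AND 0)) NOR (1 AND (0 AND 1)))
= 1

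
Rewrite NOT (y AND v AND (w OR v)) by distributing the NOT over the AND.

NOT y OR NOT v OR NOT (w OR v)
De Morgan's: NOT(AND of terms) = OR of negations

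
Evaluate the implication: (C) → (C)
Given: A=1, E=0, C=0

Antecedent (C) = 0; consequent (C) = 0.
0 → 0 = 1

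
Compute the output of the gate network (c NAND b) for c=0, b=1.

Substituting: (0 NAND 1)
= 1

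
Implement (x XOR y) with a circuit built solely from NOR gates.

((((x NOR y) NOR (x NOR y)) NOR ((x NOR y) NOR (x NOR y))) NOR ((((x NOR x) NOR (y NOR y)) NOR ((x NOR x) NOR (y NOR y))) NOR (((x NOR x) NOR (y NOR y)) NOR ((x NOR x) NOR (y NOR y)))))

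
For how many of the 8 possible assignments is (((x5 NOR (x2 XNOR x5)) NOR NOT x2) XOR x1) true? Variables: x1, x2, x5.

Satisfying assignments: (0,1,1), (1,0,0), (1,0,1), (1,1,0)
Count: 4 out of 8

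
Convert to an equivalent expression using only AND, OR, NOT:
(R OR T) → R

NOT (R OR T) OR R
(Implication elimination: A → B = NOT A OR B)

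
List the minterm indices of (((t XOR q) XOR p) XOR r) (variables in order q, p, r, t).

Σm(1, 2, 4, 7, 8, 11, 13, 14) = (NOT q AND NOT p AND NOT r AND t) OR (NOT q AND NOT p AND r AND NOT t) OR (NOT q AND p AND NOT r AND NOT t) OR (NOT q AND p AND r AND t) OR (q AND NOT p AND NOT r AND NOT t) OR (q AND NOT p AND r AND t) OR (q AND p AND NOT r AND t) OR (q AND p AND r AND NOT t)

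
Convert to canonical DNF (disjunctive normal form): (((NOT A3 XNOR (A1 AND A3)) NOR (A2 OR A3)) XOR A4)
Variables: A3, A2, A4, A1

(NOT A3 AND NOT A2 AND NOT A4 AND NOT A1) OR (NOT A3 AND NOT A2 AND NOT A4 AND A1) OR (NOT A3 AND A2 AND A4 AND NOT A1) OR (NOT A3 AND A2 AND A4 AND A1) OR (A3 AND NOT A2 AND A4 AND NOT A1) OR (A3 AND NOT A2 AND A4 AND A1) OR (A3 AND A2 AND A4 AND NOT A1) OR (A3 AND A2 AND A4 AND A1)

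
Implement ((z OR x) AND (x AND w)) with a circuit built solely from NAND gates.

((((z NAND z) NAND (x NAND x)) NAND ((x NAND w) NAND (x NAND w))) NAND (((z NAND z) NAND (x NAND x)) NAND ((x NAND w) NAND (x NAND w))))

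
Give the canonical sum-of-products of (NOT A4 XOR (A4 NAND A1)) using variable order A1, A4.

Σm(1) = (NOT A1 AND A4)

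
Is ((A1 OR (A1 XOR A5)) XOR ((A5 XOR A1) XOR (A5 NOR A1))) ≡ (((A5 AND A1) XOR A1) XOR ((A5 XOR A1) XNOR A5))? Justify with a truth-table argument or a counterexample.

No. Counterexample: with A5=0, A1=1, Expression 1 = 0 but Expression 2 = 1.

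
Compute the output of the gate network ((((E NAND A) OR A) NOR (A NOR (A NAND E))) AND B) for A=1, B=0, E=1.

Substituting: ((((1 NAND 1) OR 1) NOR (1 NOR (1 NAND 1))) AND 0)
= 0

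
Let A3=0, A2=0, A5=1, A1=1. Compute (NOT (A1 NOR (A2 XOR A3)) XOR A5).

Substituting: (NOT (1 NOR (0 XOR 0)) XOR 1)
= 0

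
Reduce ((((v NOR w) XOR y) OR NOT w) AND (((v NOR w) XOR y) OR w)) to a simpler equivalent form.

By distribution ((E OR v) AND (E OR NOT v) = E):
= ((v NOR w) XOR y)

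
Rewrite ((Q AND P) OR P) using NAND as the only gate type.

((((Q NAND P) NAND (Q NAND P)) NAND ((Q NAND P) NAND (Q NAND P))) NAND (P NAND P))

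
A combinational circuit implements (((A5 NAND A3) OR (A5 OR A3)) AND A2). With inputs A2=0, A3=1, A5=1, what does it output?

Substituting: (((1 NAND 1) OR (1 OR 1)) AND 0)
= 0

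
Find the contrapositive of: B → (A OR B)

Contrapositive: NOT (A OR B) → NOT B
Note: A statement and its contrapositive are logically equivalent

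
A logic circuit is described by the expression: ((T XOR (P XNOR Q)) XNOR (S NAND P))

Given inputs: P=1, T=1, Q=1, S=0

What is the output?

Substituting: ((1 XOR (1 XNOR 1)) XNOR (0 NAND 1))
= 0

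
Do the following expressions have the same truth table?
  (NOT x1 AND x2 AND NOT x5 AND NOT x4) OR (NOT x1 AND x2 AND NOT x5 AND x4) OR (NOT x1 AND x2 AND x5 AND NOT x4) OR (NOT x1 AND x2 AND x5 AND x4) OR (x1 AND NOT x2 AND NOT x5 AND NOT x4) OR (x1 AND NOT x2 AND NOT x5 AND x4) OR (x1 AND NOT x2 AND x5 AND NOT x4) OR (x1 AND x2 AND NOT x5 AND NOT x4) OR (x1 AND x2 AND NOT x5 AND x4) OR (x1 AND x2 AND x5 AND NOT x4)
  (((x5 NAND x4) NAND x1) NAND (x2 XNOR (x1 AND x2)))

Yes, they are equivalent — the two output columns agree on all 16 assignments:
x1 | x2 | x5 | x4 | Expression 1 | Expression 2
-----------------------------------------------
0 | 0 | 0 | 0 | 0 | 0
0 | 0 | 0 | 1 | 0 | 0
0 | 0 | 1 | 0 | 0 | 0
0 | 0 | 1 | 1 | 0 | 0
0 | 1 | 0 | 0 | 1 | 1
0 | 1 | 0 | 1 | 1 | 1
0 | 1 | 1 | 0 | 1 | 1
0 | 1 | 1 | 1 | 1 | 1
1 | 0 | 0 | 0 | 1 | 1
1 | 0 | 0 | 1 | 1 | 1
1 | 0 | 1 | 0 | 1 | 1
1 | 0 | 1 | 1 | 0 | 0
1 | 1 | 0 | 0 | 1 | 1
1 | 1 | 0 | 1 | 1 | 1
1 | 1 | 1 | 0 | 1 | 1
1 | 1 | 1 | 1 | 0 | 0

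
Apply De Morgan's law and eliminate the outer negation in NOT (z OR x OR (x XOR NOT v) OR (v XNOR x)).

NOT z AND NOT x AND NOT (x XOR NOT v) AND NOT (v XNOR x)
De Morgan's: NOT(OR of terms) = AND of negations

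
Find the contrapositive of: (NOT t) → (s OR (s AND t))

Contrapositive: NOT (s OR (s AND t)) → t
Note: A statement and its contrapositive are logically equivalent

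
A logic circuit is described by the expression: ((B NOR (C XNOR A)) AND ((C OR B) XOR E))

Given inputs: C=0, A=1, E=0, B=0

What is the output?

Substituting: ((0 NOR (0 XNOR 1)) AND ((0 OR 0) XOR 0))
= 0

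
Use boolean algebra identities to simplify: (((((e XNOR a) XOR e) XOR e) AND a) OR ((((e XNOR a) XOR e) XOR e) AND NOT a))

By distribution ((E AND v) OR (E AND NOT v) = E) then XOR self-cancellation ((E XOR v) XOR v = E):
= (e XNOR a)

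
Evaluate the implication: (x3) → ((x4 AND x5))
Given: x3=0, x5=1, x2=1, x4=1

Antecedent (x3) = 0; consequent ((x4 AND x5)) = 1.
0 → 1 = 1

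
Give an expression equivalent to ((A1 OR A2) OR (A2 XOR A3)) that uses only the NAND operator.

((((A1 NAND A1) NAND (A2 NAND A2)) NAND ((A1 NAND A1) NAND (A2 NAND A2))) NAND (((A2 NAND (A2 NAND A3)) NAND (A3 NAND (A2 NAND A3))) NAND ((A2 NAND (A2 NAND A3)) NAND (A3 NAND (A2 NAND A3)))))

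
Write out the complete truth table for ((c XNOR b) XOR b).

c | b | Output
--------------
0 | 0 | 1
0 | 1 | 1
1 | 0 | 0
1 | 1 | 0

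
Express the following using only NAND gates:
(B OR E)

((B NAND B) NAND (E NAND E))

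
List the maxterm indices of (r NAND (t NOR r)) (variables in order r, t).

ΠM() = TRUE (no maxterms)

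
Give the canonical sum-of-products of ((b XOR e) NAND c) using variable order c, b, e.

Σm(0, 1, 2, 3, 4, 7) = (NOT c AND NOT b AND NOT e) OR (NOT c AND NOT b AND e) OR (NOT c AND b AND NOT e) OR (NOT c AND b AND e) OR (c AND NOT b AND NOT e) OR (c AND b AND e)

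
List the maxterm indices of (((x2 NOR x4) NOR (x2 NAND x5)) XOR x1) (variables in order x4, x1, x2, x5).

ΠM(0, 1, 2, 7, 8, 9, 10, 15) = (x4 OR x1 OR x2 OR x5) AND (x4 OR x1 OR x2 OR NOT x5) AND (x4 OR x1 OR NOT x2 OR x5) AND (x4 OR NOT x1 OR NOT x2 OR NOT x5) AND (NOT x4 OR x1 OR x2 OR x5) AND (NOT x4 OR x1 OR x2 OR NOT x5) AND (NOT x4 OR x1 OR NOT x2 OR x5) AND (NOT x4 OR NOT x1 OR NOT x2 OR NOT x5)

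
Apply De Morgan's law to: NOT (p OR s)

NOT p AND NOT s
De Morgan's: NOT(OR of terms) = AND of negations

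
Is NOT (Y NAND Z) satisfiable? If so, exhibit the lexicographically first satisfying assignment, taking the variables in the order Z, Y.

Z=1, Y=1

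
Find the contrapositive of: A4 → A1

Contrapositive: NOT A1 → NOT A4
Note: A statement and its contrapositive are logically equivalent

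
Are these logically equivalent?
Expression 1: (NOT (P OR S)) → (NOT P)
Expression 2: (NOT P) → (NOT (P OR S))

No, Converse is not equivalent to original (counterexample: S=1, P=0)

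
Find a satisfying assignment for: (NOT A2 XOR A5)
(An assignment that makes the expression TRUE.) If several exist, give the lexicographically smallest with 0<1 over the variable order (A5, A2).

A5=0, A2=0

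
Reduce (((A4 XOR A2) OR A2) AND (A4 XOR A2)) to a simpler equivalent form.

By absorption (E AND (E OR v) = E):
= (A4 XOR A2)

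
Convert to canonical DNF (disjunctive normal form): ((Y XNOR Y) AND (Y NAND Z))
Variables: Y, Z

(NOT Y AND NOT Z) OR (NOT Y AND Z) OR (Y AND NOT Z)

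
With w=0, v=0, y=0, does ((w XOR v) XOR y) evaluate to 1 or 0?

Substituting: ((0 XOR 0) XOR 0)
= 0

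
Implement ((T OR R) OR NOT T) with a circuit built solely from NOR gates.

((((T NOR R) NOR (T NOR R)) NOR (T NOR T)) NOR (((T NOR R) NOR (T NOR R)) NOR (T NOR T)))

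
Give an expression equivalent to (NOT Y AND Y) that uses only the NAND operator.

(((Y NAND Y) NAND Y) NAND ((Y NAND Y) NAND Y))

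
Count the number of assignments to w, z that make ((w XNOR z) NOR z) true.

Satisfying assignments: (1,0)
Count: 1 out of 4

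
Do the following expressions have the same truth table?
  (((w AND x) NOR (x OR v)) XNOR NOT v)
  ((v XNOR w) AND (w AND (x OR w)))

No. Counterexample: with v=0, x=0, w=0, Expression 1 = 1 but Expression 2 = 0.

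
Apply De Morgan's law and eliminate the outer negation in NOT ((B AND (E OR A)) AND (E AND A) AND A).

NOT (B AND (E OR A)) OR NOT (E AND A) OR NOT A
De Morgan's: NOT(AND of terms) = OR of negations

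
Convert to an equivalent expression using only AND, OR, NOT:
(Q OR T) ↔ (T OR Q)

((Q OR T) AND (T OR Q)) OR (NOT (Q OR T) AND NOT (T OR Q))
(Biconditional = both true or both false)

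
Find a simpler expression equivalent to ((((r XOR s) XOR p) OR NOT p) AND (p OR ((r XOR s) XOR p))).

By distribution ((E OR v) AND (E OR NOT v) = E):
= ((r XOR s) XOR p)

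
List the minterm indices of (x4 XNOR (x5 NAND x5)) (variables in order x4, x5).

Σm(1, 2) = (NOT x4 AND x5) OR (x4 AND NOT x5)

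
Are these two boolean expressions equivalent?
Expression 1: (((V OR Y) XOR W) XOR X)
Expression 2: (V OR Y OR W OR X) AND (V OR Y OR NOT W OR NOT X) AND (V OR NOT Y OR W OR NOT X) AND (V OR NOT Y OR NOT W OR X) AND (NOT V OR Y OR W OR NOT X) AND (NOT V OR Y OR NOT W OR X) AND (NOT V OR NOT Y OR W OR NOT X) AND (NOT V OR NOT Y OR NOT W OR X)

Yes, they are equivalent — the two output columns agree on all 16 assignments:
V | Y | W | X | Expression 1 | Expression 2
-------------------------------------------
0 | 0 | 0 | 0 | 0 | 0
0 | 0 | 0 | 1 | 1 | 1
0 | 0 | 1 | 0 | 1 | 1
0 | 0 | 1 | 1 | 0 | 0
0 | 1 | 0 | 0 | 1 | 1
0 | 1 | 0 | 1 | 0 | 0
0 | 1 | 1 | 0 | 0 | 0
0 | 1 | 1 | 1 | 1 | 1
1 | 0 | 0 | 0 | 1 | 1
1 | 0 | 0 | 1 | 0 | 0
1 | 0 | 1 | 0 | 0 | 0
1 | 0 | 1 | 1 | 1 | 1
1 | 1 | 0 | 0 | 1 | 1
1 | 1 | 0 | 1 | 0 | 0
1 | 1 | 1 | 0 | 0 | 0
1 | 1 | 1 | 1 | 1 | 1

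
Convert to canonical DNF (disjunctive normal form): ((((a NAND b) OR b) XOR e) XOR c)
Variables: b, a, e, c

(NOT b AND NOT a AND NOT e AND NOT c) OR (NOT b AND NOT a AND e AND c) OR (NOT b AND a AND NOT e AND NOT c) OR (NOT b AND a AND e AND c) OR (b AND NOT a AND NOT e AND NOT c) OR (b AND NOT a AND e AND c) OR (b AND a AND NOT e AND NOT c) OR (b AND a AND e AND c)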